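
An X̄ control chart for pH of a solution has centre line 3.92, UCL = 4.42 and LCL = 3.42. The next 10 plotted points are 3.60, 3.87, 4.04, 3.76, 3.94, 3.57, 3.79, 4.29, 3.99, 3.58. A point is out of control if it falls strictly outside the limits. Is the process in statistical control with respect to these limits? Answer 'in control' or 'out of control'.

in control

All 10 points lie within [3.42, 4.42].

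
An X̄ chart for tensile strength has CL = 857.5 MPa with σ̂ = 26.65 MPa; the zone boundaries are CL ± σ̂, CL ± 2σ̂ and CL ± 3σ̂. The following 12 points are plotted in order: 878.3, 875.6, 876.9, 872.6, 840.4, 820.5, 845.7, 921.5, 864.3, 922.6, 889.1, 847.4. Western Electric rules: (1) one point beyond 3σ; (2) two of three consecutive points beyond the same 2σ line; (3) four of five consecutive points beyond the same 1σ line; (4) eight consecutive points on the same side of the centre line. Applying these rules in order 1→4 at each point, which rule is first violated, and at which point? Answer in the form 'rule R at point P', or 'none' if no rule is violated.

rule 2 at point 10

Zone of each point (C = within 1σ̂, B = 1σ̂–2σ̂, A = 2σ̂–3σ̂, * = beyond 3σ̂; sign = side of CL): 1:+C, 2:+C, 3:+C, 4:+C, 5:-C, 6:-B, 7:-C, 8:+A, 9:+C, 10:+A, 11:+B, 12:-C
Rule 2 (two of three consecutive points beyond the same 2σ limit) is satisfied at point 10.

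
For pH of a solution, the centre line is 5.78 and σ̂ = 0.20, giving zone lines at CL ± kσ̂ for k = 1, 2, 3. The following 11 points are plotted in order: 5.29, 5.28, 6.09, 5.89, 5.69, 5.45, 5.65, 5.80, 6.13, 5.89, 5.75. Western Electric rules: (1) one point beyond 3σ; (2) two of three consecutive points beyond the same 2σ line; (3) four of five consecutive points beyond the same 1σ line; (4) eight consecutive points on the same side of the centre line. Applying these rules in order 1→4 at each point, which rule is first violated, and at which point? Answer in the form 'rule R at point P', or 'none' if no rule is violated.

Zone of each point (C = within 1σ̂, B = 1σ̂–2σ̂, A = 2σ̂–3σ̂, * = beyond 3σ̂; sign = side of CL): 1:-A, 2:-A, 3:+B, 4:+C, 5:-C, 6:-B, 7:-C, 8:+C, 9:+B, 10:+C, 11:-C
Rule 2 (two of three consecutive points beyond the same 2σ limit) is satisfied at point 2.

rule 2 at point 2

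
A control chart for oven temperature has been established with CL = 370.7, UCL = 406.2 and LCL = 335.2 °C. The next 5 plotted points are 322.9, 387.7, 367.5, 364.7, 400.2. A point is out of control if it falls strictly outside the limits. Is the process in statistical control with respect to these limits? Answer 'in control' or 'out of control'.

Compare each point to [335.2, 406.2]: sample 1 = 322.9 < LCL.

out of control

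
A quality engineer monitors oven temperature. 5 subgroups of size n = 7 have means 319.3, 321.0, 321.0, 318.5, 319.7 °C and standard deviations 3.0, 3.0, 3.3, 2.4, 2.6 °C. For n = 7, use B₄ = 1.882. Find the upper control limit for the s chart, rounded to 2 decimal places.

s̄ = (3.0 + 3.0 + 3.3 + 2.4 + 2.6) / 5 = 2.8600
UCL_s = B₄·s̄ = 1.882 × 2.8600 = 5.3825

5.38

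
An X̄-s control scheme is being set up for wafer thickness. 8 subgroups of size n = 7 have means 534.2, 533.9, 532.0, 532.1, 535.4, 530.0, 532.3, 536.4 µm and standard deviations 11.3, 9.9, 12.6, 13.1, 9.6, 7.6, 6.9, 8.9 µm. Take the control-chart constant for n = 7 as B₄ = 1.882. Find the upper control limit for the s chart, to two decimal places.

s̄ = (11.3 + 9.9 + 12.6 + 13.1 + 9.6 + 7.6 + 6.9 + 8.9) / 8 = 9.9875
UCL_s = B₄·s̄ = 1.882 × 9.9875 = 18.7965

18.80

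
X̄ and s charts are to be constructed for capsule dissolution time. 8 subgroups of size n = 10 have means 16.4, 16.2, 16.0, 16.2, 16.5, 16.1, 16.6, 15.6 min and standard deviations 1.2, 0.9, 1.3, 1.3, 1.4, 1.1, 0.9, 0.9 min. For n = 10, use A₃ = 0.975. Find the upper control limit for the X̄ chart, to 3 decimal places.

17.297

X̄̄ = (16.4 + 16.2 + 16.0 + 16.2 + 16.5 + 16.1 + 16.6 + 15.6) / 8 = 16.2000
s̄ = (1.2 + 0.9 + 1.3 + 1.3 + 1.4 + 1.1 + 0.9 + 0.9) / 8 = 1.1250
UCL = X̄̄ + A₃·s̄ = 16.2000 + 0.975 × 1.1250 = 17.2969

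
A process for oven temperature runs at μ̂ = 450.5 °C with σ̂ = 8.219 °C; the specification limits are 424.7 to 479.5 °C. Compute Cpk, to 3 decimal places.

1.046

Cpu = (USL − μ̂) / (3σ̂) = (479.5 − 450.5) / (3 × 8.219) = 1.1761; Cpl = (μ̂ − LSL) / (3σ̂) = (450.5 − 424.7) / (3 × 8.219) = 1.0464; Cpk = min(Cpu, Cpl) = 1.0464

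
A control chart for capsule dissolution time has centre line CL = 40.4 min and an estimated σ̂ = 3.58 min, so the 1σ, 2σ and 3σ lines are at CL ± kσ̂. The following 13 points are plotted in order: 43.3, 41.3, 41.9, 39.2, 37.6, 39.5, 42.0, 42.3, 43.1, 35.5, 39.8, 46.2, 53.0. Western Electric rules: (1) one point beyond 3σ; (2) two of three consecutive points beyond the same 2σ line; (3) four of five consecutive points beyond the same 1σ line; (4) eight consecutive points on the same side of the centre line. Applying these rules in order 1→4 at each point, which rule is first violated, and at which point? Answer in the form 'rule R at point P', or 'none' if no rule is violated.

Zone of each point (C = within 1σ̂, B = 1σ̂–2σ̂, A = 2σ̂–3σ̂, * = beyond 3σ̂; sign = side of CL): 1:+C, 2:+C, 3:+C, 4:-C, 5:-C, 6:-C, 7:+C, 8:+C, 9:+C, 10:-B, 11:-C, 12:+B, 13:+*
Rule 1 (one point beyond the 3σ limits) is satisfied at point 13.

rule 1 at point 13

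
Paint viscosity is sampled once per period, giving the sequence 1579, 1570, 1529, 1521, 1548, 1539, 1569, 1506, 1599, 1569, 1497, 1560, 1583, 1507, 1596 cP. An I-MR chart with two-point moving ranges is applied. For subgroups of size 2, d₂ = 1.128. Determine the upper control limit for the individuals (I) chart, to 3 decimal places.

1671.717

X̄ = (1579 + 1570 + 1529 + 1521 + 1548 + 1539 + 1569 + 1506 + 1599 + 1569 + 1497 + 1560 + 1583 + 1507 + 1596) / 15 = 1551.4667
Moving ranges: 9, 41, 8, 27, 9, 30, 63, 93, 30, 72, 63, 23, 76, 89; M̄R̄ = 633.0000 / 14 = 45.2143
UCL = X̄ + 3·M̄R̄/d₂ = 1551.4667 + 3 × 45.2143 / 1.128 = 1671.7174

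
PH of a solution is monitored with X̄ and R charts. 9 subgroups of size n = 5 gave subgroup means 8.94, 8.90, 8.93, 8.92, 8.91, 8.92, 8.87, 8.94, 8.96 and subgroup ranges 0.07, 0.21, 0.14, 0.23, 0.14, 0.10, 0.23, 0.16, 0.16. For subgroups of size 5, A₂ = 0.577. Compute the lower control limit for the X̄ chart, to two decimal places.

8.83

X̄̄ = (8.94 + 8.90 + 8.93 + 8.92 + 8.91 + 8.92 + 8.87 + 8.94 + 8.96) / 9 = 80.2900 / 9 = 8.9211
R̄ = (0.07 + 0.21 + 0.14 + 0.23 + 0.14 + 0.10 + 0.23 + 0.16 + 0.16) / 9 = 1.4400 / 9 = 0.1600
LCL = X̄̄ − A₂·R̄ = 8.9211 − 0.577 × 0.1600 = 8.8288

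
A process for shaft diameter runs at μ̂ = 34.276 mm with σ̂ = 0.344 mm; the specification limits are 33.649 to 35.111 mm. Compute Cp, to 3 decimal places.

0.708

Cp = (USL − LSL) / (6σ̂) = (35.111 − 33.649) / (6 × 0.344) = 1.4620 / 2.0640 = 0.7083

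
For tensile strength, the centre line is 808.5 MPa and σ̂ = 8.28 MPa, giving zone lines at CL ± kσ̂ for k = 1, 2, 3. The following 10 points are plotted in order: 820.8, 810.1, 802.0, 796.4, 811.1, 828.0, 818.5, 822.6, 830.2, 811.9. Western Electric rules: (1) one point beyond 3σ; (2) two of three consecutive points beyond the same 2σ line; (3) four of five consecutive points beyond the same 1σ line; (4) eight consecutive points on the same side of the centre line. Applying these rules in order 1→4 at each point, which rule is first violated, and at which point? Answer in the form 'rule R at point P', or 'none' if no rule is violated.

rule 3 at point 9

Zone of each point (C = within 1σ̂, B = 1σ̂–2σ̂, A = 2σ̂–3σ̂, * = beyond 3σ̂; sign = side of CL): 1:+B, 2:+C, 3:-C, 4:-B, 5:+C, 6:+A, 7:+B, 8:+B, 9:+A, 10:+C
Rule 3 (four of five consecutive points beyond the same 1σ limit) is satisfied at point 9.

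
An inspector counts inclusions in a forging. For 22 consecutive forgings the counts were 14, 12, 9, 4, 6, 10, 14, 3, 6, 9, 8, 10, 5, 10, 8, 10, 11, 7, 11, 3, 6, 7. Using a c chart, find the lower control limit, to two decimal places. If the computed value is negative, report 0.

c̄ = (14 + 12 + 9 + 4 + 6 + 10 + 14 + 3 + 6 + 9 + 8 + 10 + 5 + 10 + 8 + 10 + 11 + 7 + 11 + 3 + 6 + 7) / 22 = 183 / 22 = 8.3182
LCL = c̄ − 3√c̄ = 8.3182 − 3 × 2.8841 = -0.3342 → 0 (cannot be negative)

0.00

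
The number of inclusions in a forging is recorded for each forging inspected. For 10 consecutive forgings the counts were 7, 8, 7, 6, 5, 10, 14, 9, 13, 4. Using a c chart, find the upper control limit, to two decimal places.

16.94

c̄ = (7 + 8 + 7 + 6 + 5 + 10 + 14 + 9 + 13 + 4) / 10 = 83 / 10 = 8.3000
UCL = c̄ + 3√c̄ = 8.3000 + 3 × √8.3000 = 8.3000 + 3 × 2.8810 = 16.9429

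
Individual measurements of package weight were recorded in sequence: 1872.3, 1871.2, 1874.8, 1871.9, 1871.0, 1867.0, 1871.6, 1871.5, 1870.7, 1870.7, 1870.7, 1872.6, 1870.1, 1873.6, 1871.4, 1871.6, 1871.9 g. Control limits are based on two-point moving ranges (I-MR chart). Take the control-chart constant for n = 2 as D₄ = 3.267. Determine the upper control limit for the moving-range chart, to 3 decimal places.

Moving ranges: 1.1, 3.6, 2.9, 0.9, 4.0, 4.6, 0.1, 0.8, 0.0, 0.0, 1.9, 2.5, 3.5, 2.2, 0.2, 0.3; M̄R̄ = 28.6000 / 16 = 1.7875
UCL_MR = D₄·M̄R̄ = 3.267 × 1.7875 = 5.8398

5.840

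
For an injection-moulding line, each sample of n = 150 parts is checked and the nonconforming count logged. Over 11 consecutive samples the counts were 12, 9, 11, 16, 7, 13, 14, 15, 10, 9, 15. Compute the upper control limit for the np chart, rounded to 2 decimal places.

21.84

p̄ = Σdᵢ / (k·n) = 131 / (11 × 150) = 0.07939
UCL = np̄ + 3·√(np̄(1−p̄)) = 11.9091 + 3 × √(11.9091×0.92061) = 11.9091 + 3 × 3.3111 = 21.8425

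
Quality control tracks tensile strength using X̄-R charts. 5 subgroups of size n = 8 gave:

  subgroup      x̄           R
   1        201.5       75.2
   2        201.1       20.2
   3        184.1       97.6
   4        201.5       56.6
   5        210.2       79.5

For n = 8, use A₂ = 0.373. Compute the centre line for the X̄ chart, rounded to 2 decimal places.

199.68

X̄̄ = (201.5 + 201.1 + 184.1 + 201.5 + 210.2) / 5 = 998.4000 / 5 = 199.6800
CL = X̄̄ = 199.6800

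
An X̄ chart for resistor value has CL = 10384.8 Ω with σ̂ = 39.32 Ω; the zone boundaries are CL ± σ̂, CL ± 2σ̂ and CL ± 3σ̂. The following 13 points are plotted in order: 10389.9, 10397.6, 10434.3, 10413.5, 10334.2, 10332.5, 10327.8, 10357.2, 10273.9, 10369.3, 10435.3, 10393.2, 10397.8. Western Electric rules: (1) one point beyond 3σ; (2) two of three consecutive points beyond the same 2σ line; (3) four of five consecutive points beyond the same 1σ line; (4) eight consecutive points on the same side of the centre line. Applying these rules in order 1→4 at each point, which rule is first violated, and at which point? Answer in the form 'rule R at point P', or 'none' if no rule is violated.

Zone of each point (C = within 1σ̂, B = 1σ̂–2σ̂, A = 2σ̂–3σ̂, * = beyond 3σ̂; sign = side of CL): 1:+C, 2:+C, 3:+B, 4:+C, 5:-B, 6:-B, 7:-B, 8:-C, 9:-A, 10:-C, 11:+B, 12:+C, 13:+C
Rule 3 (four of five consecutive points beyond the same 1σ limit) is satisfied at point 9.

rule 3 at point 9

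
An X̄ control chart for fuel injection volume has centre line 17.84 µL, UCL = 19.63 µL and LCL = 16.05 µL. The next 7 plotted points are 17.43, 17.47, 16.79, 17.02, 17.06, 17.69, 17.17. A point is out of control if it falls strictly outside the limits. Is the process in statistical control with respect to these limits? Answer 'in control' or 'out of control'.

All 7 points lie within [16.05, 19.63].

in control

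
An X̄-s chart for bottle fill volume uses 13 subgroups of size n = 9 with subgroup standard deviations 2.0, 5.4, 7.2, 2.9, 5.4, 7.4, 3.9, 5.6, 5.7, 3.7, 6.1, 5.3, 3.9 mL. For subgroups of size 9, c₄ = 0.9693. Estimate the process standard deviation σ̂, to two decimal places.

5.12

s̄ = (2.0 + 5.4 + 7.2 + 2.9 + 5.4 + 7.4 + 3.9 + 5.6 + 5.7 + 3.7 + 6.1 + 5.3 + 3.9) / 13 = 4.9615
σ̂ = s̄ / c₄ = 4.9615 / 0.9693 = 5.1187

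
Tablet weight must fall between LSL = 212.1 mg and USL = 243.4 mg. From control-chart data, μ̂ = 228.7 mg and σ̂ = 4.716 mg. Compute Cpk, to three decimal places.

Cpu = (USL − μ̂) / (3σ̂) = (243.4 − 228.7) / (3 × 4.716) = 1.0390; Cpl = (μ̂ − LSL) / (3σ̂) = (228.7 − 212.1) / (3 × 4.716) = 1.1733; Cpk = min(Cpu, Cpl) = 1.0390

1.039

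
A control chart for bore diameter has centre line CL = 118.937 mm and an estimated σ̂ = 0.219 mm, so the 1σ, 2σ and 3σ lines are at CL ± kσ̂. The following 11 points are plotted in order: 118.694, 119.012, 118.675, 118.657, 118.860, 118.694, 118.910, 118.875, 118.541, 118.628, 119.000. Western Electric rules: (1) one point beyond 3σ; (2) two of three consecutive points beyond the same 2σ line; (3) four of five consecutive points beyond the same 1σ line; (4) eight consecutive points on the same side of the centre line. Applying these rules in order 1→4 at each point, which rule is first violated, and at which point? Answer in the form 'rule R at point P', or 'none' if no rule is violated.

rule 4 at point 10

Zone of each point (C = within 1σ̂, B = 1σ̂–2σ̂, A = 2σ̂–3σ̂, * = beyond 3σ̂; sign = side of CL): 1:-B, 2:+C, 3:-B, 4:-B, 5:-C, 6:-B, 7:-C, 8:-C, 9:-B, 10:-B, 11:+C
Rule 4 (eight consecutive points on the same side of the centre line) is satisfied at point 10.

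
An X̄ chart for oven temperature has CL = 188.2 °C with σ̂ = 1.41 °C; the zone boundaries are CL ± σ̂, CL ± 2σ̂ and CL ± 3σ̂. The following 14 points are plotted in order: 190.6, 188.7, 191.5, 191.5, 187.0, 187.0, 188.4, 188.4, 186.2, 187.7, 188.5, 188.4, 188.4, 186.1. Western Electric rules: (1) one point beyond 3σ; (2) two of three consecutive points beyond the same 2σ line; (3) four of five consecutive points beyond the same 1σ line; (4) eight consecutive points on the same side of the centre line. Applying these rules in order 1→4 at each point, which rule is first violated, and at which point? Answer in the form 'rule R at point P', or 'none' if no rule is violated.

rule 2 at point 4

Zone of each point (C = within 1σ̂, B = 1σ̂–2σ̂, A = 2σ̂–3σ̂, * = beyond 3σ̂; sign = side of CL): 1:+B, 2:+C, 3:+A, 4:+A, 5:-C, 6:-C, 7:+C, 8:+C, 9:-B, 10:-C, 11:+C, 12:+C, 13:+C, 14:-B
Rule 2 (two of three consecutive points beyond the same 2σ limit) is satisfied at point 4.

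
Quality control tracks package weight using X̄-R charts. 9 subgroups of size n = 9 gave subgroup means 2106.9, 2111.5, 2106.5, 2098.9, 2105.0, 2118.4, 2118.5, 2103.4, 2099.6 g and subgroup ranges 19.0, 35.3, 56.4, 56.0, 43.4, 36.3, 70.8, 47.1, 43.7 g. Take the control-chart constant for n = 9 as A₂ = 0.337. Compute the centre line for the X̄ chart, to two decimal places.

X̄̄ = (2106.9 + 2111.5 + 2106.5 + 2098.9 + 2105.0 + 2118.4 + 2118.5 + 2103.4 + 2099.6) / 9 = 18968.7000 / 9 = 2107.6333
CL = X̄̄ = 2107.6333

2107.63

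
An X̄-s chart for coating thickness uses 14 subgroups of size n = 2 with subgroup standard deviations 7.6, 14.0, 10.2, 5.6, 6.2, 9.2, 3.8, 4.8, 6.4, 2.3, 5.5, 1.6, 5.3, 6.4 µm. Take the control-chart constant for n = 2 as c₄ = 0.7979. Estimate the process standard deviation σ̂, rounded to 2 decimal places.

7.96

s̄ = (7.6 + 14.0 + 10.2 + 5.6 + 6.2 + 9.2 + 3.8 + 4.8 + 6.4 + 2.3 + 5.5 + 1.6 + 5.3 + 6.4) / 14 = 6.3500
σ̂ = s̄ / c₄ = 6.3500 / 0.7979 = 7.9584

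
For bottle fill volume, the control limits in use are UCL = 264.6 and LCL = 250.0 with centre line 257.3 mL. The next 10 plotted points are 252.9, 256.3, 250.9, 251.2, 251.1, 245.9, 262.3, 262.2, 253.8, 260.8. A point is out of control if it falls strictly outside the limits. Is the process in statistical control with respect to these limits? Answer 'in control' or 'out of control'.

Compare each point to [250.0, 264.6]: sample 6 = 245.9 < LCL.

out of control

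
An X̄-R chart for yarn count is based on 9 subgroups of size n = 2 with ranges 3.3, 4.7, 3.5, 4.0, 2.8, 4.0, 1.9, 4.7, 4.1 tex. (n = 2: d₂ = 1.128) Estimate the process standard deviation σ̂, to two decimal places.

3.25

R̄ = (3.3 + 4.7 + 3.5 + 4.0 + 2.8 + 4.0 + 1.9 + 4.7 + 4.1) / 9 = 3.6667
σ̂ = R̄ / d₂ = 3.6667 / 1.128 = 3.2506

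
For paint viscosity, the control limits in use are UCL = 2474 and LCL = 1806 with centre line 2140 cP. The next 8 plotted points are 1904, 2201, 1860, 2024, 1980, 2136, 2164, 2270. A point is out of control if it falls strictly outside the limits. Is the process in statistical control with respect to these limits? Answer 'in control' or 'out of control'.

in control

All 8 points lie within [1806, 2474].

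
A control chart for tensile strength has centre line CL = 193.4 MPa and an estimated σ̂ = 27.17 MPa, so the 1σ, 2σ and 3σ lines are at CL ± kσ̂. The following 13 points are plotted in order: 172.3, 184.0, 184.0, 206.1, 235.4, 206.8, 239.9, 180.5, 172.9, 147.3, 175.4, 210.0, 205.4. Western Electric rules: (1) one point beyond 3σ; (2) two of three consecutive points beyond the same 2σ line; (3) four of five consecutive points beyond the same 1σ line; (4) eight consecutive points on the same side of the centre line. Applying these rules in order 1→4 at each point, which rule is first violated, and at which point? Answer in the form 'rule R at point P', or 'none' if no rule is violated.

none

Zone of each point (C = within 1σ̂, B = 1σ̂–2σ̂, A = 2σ̂–3σ̂, * = beyond 3σ̂; sign = side of CL): 1:-C, 2:-C, 3:-C, 4:+C, 5:+B, 6:+C, 7:+B, 8:-C, 9:-C, 10:-B, 11:-C, 12:+C, 13:+C
No rule fires across all 13 points.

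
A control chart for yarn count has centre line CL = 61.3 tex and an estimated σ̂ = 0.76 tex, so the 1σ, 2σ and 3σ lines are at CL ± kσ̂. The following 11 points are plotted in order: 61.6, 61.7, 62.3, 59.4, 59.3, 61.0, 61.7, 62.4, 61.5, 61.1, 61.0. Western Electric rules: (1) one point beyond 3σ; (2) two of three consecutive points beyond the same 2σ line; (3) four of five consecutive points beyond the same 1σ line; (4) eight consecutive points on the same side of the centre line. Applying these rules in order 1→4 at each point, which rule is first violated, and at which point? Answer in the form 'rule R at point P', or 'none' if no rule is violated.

rule 2 at point 5

Zone of each point (C = within 1σ̂, B = 1σ̂–2σ̂, A = 2σ̂–3σ̂, * = beyond 3σ̂; sign = side of CL): 1:+C, 2:+C, 3:+B, 4:-A, 5:-A, 6:-C, 7:+C, 8:+B, 9:+C, 10:-C, 11:-C
Rule 2 (two of three consecutive points beyond the same 2σ limit) is satisfied at point 5.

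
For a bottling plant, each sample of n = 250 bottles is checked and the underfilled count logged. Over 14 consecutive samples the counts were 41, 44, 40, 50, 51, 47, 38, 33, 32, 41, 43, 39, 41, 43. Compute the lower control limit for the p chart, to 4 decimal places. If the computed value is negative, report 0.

p̄ = Σdᵢ / (k·n) = 583 / (14 × 250) = 0.16657
LCL = p̄ − 3·√(p̄(1−p̄)/n) = 0.16657 − 3 × 0.02356 = 0.09588

0.0959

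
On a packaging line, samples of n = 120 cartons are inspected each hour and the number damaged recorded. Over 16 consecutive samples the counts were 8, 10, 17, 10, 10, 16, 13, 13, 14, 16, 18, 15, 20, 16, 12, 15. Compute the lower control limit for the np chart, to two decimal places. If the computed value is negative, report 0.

p̄ = Σdᵢ / (k·n) = 223 / (16 × 120) = 0.11615
LCL = np̄ − 3·√(np̄(1−p̄)) = 13.9375 − 3 × 3.5098 = 3.4081

3.41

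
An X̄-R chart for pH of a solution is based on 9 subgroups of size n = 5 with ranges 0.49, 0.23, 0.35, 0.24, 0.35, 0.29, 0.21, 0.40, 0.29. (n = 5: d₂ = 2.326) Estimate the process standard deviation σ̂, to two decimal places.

R̄ = (0.49 + 0.23 + 0.35 + 0.24 + 0.35 + 0.29 + 0.21 + 0.40 + 0.29) / 9 = 0.3167
σ̂ = R̄ / d₂ = 0.3167 / 2.326 = 0.1361

0.14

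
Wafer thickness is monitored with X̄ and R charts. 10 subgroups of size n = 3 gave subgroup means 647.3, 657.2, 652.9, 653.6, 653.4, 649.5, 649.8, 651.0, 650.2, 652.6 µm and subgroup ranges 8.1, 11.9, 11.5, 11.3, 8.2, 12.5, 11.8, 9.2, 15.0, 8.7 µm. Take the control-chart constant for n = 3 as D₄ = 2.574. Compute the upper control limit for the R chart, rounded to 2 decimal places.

R̄ = (8.1 + 11.9 + 11.5 + 11.3 + 8.2 + 12.5 + 11.8 + 9.2 + 15.0 + 8.7) / 10 = 108.2000 / 10 = 10.8200
UCL_R = D₄·R̄ = 2.574 × 10.8200 = 27.8507

27.85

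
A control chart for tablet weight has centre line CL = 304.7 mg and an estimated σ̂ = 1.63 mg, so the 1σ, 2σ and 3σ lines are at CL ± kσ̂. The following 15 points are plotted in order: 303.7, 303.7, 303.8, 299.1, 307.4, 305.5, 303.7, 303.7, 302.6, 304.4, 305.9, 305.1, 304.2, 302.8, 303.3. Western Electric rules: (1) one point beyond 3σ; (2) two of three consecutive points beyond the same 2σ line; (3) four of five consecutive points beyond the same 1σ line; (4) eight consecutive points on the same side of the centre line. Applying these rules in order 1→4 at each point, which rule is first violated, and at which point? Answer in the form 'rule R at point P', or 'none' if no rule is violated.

rule 1 at point 4

Zone of each point (C = within 1σ̂, B = 1σ̂–2σ̂, A = 2σ̂–3σ̂, * = beyond 3σ̂; sign = side of CL): 1:-C, 2:-C, 3:-C, 4:-*, 5:+B, 6:+C, 7:-C, 8:-C, 9:-B, 10:-C, 11:+C, 12:+C, 13:-C, 14:-B, 15:-C
Rule 1 (one point beyond the 3σ limits) is satisfied at point 4.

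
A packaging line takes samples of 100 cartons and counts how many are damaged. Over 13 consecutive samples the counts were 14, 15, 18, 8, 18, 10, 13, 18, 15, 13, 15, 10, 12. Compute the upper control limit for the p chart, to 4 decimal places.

0.2411

p̄ = Σdᵢ / (k·n) = 179 / (13 × 100) = 0.13769
UCL = p̄ + 3·√(p̄(1−p̄)/n) = 0.13769 + 3 × √(0.13769×0.86231/100) = 0.13769 + 3 × 0.03446 = 0.24107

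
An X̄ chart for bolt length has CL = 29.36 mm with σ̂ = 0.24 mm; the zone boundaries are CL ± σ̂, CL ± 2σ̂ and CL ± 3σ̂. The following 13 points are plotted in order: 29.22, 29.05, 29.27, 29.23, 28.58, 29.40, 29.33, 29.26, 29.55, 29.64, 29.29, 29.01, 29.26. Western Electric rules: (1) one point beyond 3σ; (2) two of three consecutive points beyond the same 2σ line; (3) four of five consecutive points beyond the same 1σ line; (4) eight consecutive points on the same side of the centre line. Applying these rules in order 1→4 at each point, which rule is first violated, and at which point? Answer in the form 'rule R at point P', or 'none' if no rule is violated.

Zone of each point (C = within 1σ̂, B = 1σ̂–2σ̂, A = 2σ̂–3σ̂, * = beyond 3σ̂; sign = side of CL): 1:-C, 2:-B, 3:-C, 4:-C, 5:-*, 6:+C, 7:-C, 8:-C, 9:+C, 10:+B, 11:-C, 12:-B, 13:-C
Rule 1 (one point beyond the 3σ limits) is satisfied at point 5.

rule 1 at point 5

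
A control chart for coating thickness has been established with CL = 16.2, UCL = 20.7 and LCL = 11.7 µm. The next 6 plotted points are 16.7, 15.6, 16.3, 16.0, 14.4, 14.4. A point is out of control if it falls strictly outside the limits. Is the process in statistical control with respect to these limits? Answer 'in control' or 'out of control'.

All 6 points lie within [11.7, 20.7].

in control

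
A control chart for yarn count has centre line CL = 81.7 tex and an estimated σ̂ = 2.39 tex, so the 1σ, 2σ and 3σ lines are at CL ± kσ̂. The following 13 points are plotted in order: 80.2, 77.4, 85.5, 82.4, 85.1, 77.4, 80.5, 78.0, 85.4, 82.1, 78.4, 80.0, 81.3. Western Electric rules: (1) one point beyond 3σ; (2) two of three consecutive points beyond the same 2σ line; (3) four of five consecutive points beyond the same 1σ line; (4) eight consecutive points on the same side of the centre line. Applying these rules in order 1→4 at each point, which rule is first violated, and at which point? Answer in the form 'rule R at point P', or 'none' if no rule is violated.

Zone of each point (C = within 1σ̂, B = 1σ̂–2σ̂, A = 2σ̂–3σ̂, * = beyond 3σ̂; sign = side of CL): 1:-C, 2:-B, 3:+B, 4:+C, 5:+B, 6:-B, 7:-C, 8:-B, 9:+B, 10:+C, 11:-B, 12:-C, 13:-C
No rule fires across all 13 points.

none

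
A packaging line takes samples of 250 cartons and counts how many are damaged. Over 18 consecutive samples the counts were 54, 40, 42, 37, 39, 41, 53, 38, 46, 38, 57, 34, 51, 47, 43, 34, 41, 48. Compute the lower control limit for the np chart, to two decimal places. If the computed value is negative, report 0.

p̄ = Σdᵢ / (k·n) = 783 / (18 × 250) = 0.17400
LCL = np̄ − 3·√(np̄(1−p̄)) = 43.5000 − 3 × 5.9942 = 25.5173

25.52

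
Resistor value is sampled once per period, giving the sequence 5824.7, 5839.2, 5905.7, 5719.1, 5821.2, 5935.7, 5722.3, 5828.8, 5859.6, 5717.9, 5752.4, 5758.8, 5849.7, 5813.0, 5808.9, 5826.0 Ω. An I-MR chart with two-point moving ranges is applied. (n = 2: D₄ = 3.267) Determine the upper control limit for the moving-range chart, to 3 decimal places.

254.020

Moving ranges: 14.5, 66.5, 186.6, 102.1, 114.5, 213.4, 106.5, 30.8, 141.7, 34.5, 6.4, 90.9, 36.7, 4.1, 17.1; M̄R̄ = 1166.3000 / 15 = 77.7533
UCL_MR = D₄·M̄R̄ = 3.267 × 77.7533 = 254.0201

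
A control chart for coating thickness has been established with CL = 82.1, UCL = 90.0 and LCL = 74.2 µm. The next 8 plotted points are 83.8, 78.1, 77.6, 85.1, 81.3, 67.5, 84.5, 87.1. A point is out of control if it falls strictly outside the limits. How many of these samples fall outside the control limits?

1

Compare each point to [74.2, 90.0]: sample 6 = 67.5 < LCL.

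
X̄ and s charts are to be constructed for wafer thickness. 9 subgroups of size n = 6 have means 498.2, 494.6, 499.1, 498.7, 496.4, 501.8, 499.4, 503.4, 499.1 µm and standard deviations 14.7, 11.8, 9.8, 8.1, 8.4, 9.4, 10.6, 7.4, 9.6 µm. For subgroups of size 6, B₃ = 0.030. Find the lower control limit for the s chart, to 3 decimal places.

s̄ = (14.7 + 11.8 + 9.8 + 8.1 + 8.4 + 9.4 + 10.6 + 7.4 + 9.6) / 9 = 9.9778
LCL_s = B₃·s̄ = 0.030 × 9.9778 = 0.2993

0.299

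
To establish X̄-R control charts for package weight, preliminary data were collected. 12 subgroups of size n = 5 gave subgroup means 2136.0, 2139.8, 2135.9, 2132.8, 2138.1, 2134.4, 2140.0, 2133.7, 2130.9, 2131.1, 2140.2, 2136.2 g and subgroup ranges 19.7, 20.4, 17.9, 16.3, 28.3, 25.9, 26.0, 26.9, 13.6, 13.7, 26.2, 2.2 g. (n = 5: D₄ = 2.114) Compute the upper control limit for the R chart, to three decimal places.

41.769

R̄ = (19.7 + 20.4 + 17.9 + 16.3 + 28.3 + 25.9 + 26.0 + 26.9 + 13.6 + 13.7 + 26.2 + 2.2) / 12 = 237.1000 / 12 = 19.7583
UCL_R = D₄·R̄ = 2.114 × 19.7583 = 41.7691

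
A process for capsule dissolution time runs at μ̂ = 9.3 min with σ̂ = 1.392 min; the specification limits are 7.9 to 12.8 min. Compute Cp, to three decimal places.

Cp = (USL − LSL) / (6σ̂) = (12.8 − 7.9) / (6 × 1.392) = 4.9000 / 8.3520 = 0.5867

0.587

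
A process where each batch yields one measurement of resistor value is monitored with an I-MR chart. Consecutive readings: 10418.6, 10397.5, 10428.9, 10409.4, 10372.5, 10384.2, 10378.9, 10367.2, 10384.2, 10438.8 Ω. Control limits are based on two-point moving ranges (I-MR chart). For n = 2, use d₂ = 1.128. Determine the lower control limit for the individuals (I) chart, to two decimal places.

10336.20

X̄ = (10418.6 + 10397.5 + 10428.9 + 10409.4 + 10372.5 + 10384.2 + 10378.9 + 10367.2 + 10384.2 + 10438.8) / 10 = 10398.0200
Moving ranges: 21.1, 31.4, 19.5, 36.9, 11.7, 5.3, 11.7, 17.0, 54.6; M̄R̄ = 209.2000 / 9 = 23.2444
LCL = X̄ − 3·M̄R̄/d₂ = 10398.0200 − 3 × 23.2444 / 1.128 = 10336.1997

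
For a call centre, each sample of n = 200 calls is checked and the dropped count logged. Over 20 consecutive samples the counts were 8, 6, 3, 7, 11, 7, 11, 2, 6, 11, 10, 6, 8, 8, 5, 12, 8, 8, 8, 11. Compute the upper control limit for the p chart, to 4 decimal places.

p̄ = Σdᵢ / (k·n) = 156 / (20 × 200) = 0.03900
UCL = p̄ + 3·√(p̄(1−p̄)/n) = 0.03900 + 3 × √(0.03900×0.96100/200) = 0.03900 + 3 × 0.01369 = 0.08007

0.0801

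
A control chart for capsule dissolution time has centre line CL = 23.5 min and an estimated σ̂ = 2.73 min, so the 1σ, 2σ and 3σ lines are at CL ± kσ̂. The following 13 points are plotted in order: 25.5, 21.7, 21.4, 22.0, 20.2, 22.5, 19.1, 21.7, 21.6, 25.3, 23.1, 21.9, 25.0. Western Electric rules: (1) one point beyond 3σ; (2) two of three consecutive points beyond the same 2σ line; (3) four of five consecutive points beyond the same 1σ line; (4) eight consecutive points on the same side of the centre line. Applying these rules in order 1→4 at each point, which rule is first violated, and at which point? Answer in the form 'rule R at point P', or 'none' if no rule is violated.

Zone of each point (C = within 1σ̂, B = 1σ̂–2σ̂, A = 2σ̂–3σ̂, * = beyond 3σ̂; sign = side of CL): 1:+C, 2:-C, 3:-C, 4:-C, 5:-B, 6:-C, 7:-B, 8:-C, 9:-C, 10:+C, 11:-C, 12:-C, 13:+C
Rule 4 (eight consecutive points on the same side of the centre line) is satisfied at point 9.

rule 4 at point 9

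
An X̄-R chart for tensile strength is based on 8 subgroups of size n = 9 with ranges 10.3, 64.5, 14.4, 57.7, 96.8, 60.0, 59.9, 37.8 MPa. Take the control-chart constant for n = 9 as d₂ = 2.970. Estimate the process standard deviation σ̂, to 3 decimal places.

R̄ = (10.3 + 64.5 + 14.4 + 57.7 + 96.8 + 60.0 + 59.9 + 37.8) / 8 = 50.1750
σ̂ = R̄ / d₂ = 50.1750 / 2.970 = 16.8939

16.894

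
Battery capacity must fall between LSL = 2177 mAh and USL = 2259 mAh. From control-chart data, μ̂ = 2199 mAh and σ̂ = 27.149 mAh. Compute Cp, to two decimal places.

Cp = (USL − LSL) / (6σ̂) = (2259 − 2177) / (6 × 27.149) = 82.0000 / 162.8940 = 0.5034

0.50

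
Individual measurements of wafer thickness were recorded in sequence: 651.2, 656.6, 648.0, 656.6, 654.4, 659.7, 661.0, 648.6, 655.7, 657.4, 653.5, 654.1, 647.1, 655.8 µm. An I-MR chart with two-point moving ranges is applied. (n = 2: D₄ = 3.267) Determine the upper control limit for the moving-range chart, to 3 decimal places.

Moving ranges: 5.4, 8.6, 8.6, 2.2, 5.3, 1.3, 12.4, 7.1, 1.7, 3.9, 0.6, 7.0, 8.7; M̄R̄ = 72.8000 / 13 = 5.6000
UCL_MR = D₄·M̄R̄ = 3.267 × 5.6000 = 18.2952

18.295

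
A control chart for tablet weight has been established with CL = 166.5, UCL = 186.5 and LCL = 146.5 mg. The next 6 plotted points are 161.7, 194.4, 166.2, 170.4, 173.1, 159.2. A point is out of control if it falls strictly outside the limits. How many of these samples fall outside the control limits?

Compare each point to [146.5, 186.5]: sample 2 = 194.4 > UCL.

1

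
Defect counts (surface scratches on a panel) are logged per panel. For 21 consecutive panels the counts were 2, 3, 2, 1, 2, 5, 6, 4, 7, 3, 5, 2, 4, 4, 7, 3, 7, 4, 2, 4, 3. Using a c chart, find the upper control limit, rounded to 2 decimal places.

9.66

c̄ = (2 + 3 + 2 + 1 + 2 + 5 + 6 + 4 + 7 + 3 + 5 + 2 + 4 + 4 + 7 + 3 + 7 + 4 + 2 + 4 + 3) / 21 = 80 / 21 = 3.8095
UCL = c̄ + 3√c̄ = 3.8095 + 3 × √3.8095 = 3.8095 + 3 × 1.9518 = 9.6649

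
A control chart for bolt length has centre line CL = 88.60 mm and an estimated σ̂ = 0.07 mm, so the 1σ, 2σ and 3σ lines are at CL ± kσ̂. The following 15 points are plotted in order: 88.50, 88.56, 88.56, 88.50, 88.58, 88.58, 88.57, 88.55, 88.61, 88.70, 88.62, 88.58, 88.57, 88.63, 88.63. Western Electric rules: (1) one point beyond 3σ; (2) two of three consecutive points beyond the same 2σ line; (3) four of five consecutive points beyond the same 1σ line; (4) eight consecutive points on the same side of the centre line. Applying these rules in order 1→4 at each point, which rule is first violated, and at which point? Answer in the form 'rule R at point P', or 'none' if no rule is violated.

Zone of each point (C = within 1σ̂, B = 1σ̂–2σ̂, A = 2σ̂–3σ̂, * = beyond 3σ̂; sign = side of CL): 1:-B, 2:-C, 3:-C, 4:-B, 5:-C, 6:-C, 7:-C, 8:-C, 9:+C, 10:+B, 11:+C, 12:-C, 13:-C, 14:+C, 15:+C
Rule 4 (eight consecutive points on the same side of the centre line) is satisfied at point 8.

rule 4 at point 8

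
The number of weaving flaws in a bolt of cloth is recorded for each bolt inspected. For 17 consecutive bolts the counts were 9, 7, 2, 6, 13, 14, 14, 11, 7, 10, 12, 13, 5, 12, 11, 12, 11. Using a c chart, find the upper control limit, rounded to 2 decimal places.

c̄ = (9 + 7 + 2 + 6 + 13 + 14 + 14 + 11 + 7 + 10 + 12 + 13 + 5 + 12 + 11 + 12 + 11) / 17 = 169 / 17 = 9.9412
UCL = c̄ + 3√c̄ = 9.9412 + 3 × √9.9412 = 9.9412 + 3 × 3.1530 = 19.4001

19.40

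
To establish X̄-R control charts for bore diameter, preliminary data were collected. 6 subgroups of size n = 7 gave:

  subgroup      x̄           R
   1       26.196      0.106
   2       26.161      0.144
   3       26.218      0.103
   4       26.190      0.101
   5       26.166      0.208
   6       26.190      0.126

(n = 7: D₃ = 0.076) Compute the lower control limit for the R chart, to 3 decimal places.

R̄ = (0.106 + 0.144 + 0.103 + 0.101 + 0.208 + 0.126) / 6 = 0.7880 / 6 = 0.1313
LCL_R = D₃·R̄ = 0.076 × 0.1313 = 0.0100

0.010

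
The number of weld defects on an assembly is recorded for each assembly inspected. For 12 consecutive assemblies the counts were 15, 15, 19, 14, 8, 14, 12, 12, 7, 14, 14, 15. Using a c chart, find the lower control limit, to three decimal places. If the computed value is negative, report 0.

2.330

c̄ = (15 + 15 + 19 + 14 + 8 + 14 + 12 + 12 + 7 + 14 + 14 + 15) / 12 = 159 / 12 = 13.2500
LCL = c̄ − 3√c̄ = 13.2500 − 3 × 3.6401 = 2.3298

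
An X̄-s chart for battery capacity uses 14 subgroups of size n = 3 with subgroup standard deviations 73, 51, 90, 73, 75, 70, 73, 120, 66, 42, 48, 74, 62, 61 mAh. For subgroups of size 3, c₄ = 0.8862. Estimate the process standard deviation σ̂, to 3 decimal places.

78.828

s̄ = (73 + 51 + 90 + 73 + 75 + 70 + 73 + 120 + 66 + 42 + 48 + 74 + 62 + 61) / 14 = 69.8571
σ̂ = s̄ / c₄ = 69.8571 / 0.8862 = 78.8277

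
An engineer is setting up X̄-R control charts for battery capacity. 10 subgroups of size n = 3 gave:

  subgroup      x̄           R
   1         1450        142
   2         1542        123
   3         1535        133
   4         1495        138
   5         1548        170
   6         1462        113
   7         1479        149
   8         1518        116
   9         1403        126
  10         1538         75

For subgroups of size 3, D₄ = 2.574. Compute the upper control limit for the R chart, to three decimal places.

R̄ = (142 + 123 + 133 + 138 + 170 + 113 + 149 + 116 + 126 + 75) / 10 = 1285.0000 / 10 = 128.5000
UCL_R = D₄·R̄ = 2.574 × 128.5000 = 330.7590

330.759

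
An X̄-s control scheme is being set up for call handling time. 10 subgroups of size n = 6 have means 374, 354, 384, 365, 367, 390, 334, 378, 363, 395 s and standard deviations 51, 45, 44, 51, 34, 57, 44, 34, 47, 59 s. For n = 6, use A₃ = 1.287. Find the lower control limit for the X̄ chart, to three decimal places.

310.426

X̄̄ = (374 + 354 + 384 + 365 + 367 + 390 + 334 + 378 + 363 + 395) / 10 = 370.4000
s̄ = (51 + 45 + 44 + 51 + 34 + 57 + 44 + 34 + 47 + 59) / 10 = 46.6000
LCL = X̄̄ − A₃·s̄ = 370.4000 − 1.287 × 46.6000 = 310.4258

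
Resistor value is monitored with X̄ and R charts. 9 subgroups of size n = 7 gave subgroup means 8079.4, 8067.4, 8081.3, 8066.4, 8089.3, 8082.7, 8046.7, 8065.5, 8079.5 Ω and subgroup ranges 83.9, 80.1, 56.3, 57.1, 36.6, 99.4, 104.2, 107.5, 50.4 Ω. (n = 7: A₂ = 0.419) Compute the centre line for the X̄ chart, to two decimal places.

X̄̄ = (8079.4 + 8067.4 + 8081.3 + 8066.4 + 8089.3 + 8082.7 + 8046.7 + 8065.5 + 8079.5) / 9 = 72658.2000 / 9 = 8073.1333
CL = X̄̄ = 8073.1333

8073.13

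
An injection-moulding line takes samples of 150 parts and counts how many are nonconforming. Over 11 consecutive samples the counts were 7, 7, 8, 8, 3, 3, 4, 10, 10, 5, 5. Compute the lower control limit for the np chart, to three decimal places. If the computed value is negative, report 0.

0.000

p̄ = Σdᵢ / (k·n) = 70 / (11 × 150) = 0.04242
LCL = np̄ − 3·√(np̄(1−p̄)) = 6.3636 − 3 × 2.4685 = -1.0420 → 0 (negative, so LCL = 0)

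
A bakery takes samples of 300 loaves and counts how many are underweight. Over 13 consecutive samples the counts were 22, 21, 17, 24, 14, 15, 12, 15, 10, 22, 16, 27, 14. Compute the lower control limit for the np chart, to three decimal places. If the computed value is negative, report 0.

5.399

p̄ = Σdᵢ / (k·n) = 229 / (13 × 300) = 0.05872
LCL = np̄ − 3·√(np̄(1−p̄)) = 17.6154 − 3 × 4.0720 = 5.3994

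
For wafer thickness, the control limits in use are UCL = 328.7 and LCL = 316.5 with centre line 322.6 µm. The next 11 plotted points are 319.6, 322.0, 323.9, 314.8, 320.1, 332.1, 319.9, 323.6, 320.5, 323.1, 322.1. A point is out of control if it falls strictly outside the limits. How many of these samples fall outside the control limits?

2

Compare each point to [316.5, 328.7]: sample 4 = 314.8 < LCL; sample 6 = 332.1 > UCL.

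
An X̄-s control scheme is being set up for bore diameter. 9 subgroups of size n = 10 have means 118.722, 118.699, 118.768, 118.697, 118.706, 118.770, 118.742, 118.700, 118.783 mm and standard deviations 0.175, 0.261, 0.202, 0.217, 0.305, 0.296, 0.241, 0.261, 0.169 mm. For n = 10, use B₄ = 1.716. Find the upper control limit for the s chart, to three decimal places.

s̄ = (0.175 + 0.261 + 0.202 + 0.217 + 0.305 + 0.296 + 0.241 + 0.261 + 0.169) / 9 = 0.2363
UCL_s = B₄·s̄ = 1.716 × 0.2363 = 0.4055

0.406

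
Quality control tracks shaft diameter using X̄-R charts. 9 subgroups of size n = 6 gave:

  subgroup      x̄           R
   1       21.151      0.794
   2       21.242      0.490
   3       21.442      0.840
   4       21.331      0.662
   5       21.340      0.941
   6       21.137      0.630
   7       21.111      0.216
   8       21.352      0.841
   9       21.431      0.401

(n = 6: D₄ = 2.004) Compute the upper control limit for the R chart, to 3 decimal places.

R̄ = (0.794 + 0.490 + 0.840 + 0.662 + 0.941 + 0.630 + 0.216 + 0.841 + 0.401) / 9 = 5.8150 / 9 = 0.6461
UCL_R = D₄·R̄ = 2.004 × 0.6461 = 1.2948

1.295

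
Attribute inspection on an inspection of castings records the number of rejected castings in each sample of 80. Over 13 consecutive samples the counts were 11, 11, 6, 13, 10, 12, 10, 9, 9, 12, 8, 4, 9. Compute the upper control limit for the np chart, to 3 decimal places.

18.234

p̄ = Σdᵢ / (k·n) = 124 / (13 × 80) = 0.11923
UCL = np̄ + 3·√(np̄(1−p̄)) = 9.5385 + 3 × √(9.5385×0.88077) = 9.5385 + 3 × 2.8985 = 18.2339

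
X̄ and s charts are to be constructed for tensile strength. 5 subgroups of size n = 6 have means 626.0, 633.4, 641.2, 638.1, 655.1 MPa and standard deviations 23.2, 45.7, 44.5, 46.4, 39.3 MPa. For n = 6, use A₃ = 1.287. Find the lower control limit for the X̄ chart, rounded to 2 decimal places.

587.51

X̄̄ = (626.0 + 633.4 + 641.2 + 638.1 + 655.1) / 5 = 638.7600
s̄ = (23.2 + 45.7 + 44.5 + 46.4 + 39.3) / 5 = 39.8200
LCL = X̄̄ − A₃·s̄ = 638.7600 − 1.287 × 39.8200 = 587.5117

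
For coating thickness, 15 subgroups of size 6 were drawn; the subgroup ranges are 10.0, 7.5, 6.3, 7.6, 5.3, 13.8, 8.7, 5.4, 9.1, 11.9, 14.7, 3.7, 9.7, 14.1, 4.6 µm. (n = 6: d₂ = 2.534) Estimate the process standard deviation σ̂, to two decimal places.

3.48

R̄ = (10.0 + 7.5 + 6.3 + 7.6 + 5.3 + 13.8 + 8.7 + 5.4 + 9.1 + 11.9 + 14.7 + 3.7 + 9.7 + 14.1 + 4.6) / 15 = 8.8267
σ̂ = R̄ / d₂ = 8.8267 / 2.534 = 3.4833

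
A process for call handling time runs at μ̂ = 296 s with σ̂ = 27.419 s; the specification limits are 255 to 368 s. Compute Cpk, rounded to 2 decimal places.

0.50

Cpu = (USL − μ̂) / (3σ̂) = (368 − 296) / (3 × 27.419) = 0.8753; Cpl = (μ̂ − LSL) / (3σ̂) = (296 − 255) / (3 × 27.419) = 0.4984; Cpk = min(Cpu, Cpl) = 0.4984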